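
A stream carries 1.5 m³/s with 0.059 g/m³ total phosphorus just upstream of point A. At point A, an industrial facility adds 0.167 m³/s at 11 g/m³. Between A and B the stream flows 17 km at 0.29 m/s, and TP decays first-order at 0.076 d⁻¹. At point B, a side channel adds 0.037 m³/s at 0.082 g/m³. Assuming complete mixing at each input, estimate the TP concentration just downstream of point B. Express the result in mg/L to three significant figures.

After input A: C = (1.5·0.059 + 0.167·11) / 1.667 = 1.155 mg/L.
Over the 17 km reach to input B (t = 5.862e+04 s = 0.6785 d), decay gives C = 1.155·exp(−0.076·0.6785) = 1.097 mg/L.
After input B: C = (1.667·1.097 + 0.037·0.082) / 1.704 = 1.075 mg/L.

1.07 mg/L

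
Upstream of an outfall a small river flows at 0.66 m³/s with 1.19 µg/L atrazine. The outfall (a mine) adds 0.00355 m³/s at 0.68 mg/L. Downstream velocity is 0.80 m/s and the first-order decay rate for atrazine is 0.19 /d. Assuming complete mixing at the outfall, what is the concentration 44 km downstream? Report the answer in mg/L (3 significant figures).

1.19 µg/L = 0.00119 mg/L.
After complete mixing, C₀ = (0.00355·0.68 + 0.66·0.00119) / 0.6636 = 0.004822 mg/L.
Travel time t = 4.4e+04 m / 0.80 m/s = 5.5e+04 s = 0.6366 d.
C = 0.004822·exp(−0.19·0.6366) = 0.004822·0.8861 = 0.004272 mg/L.

0.00427 mg/L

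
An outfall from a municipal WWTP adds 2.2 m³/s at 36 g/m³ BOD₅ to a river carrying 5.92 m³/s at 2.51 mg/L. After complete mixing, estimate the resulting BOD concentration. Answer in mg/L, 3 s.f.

11.6 mg/L

By mass balance at complete mixing, C = (2.2·36 + 5.92·2.51) / (2.2 + 5.92) = 94.06/8.12 = 11.58 mg/L.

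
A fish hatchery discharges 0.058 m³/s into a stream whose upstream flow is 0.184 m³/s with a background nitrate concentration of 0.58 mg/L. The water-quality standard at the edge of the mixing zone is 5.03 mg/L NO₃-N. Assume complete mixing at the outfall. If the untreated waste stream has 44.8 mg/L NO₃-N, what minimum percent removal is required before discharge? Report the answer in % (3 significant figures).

Mass balance: 5.03·0.242 = 0.058·Cₑ + 0.184·0.58.
Cₑ = (1.217 − 0.1067) / 0.058 = 19.15 mg/L.
Required removal = 1 − 19.15/44.8 = 57.26 %.

57.3 %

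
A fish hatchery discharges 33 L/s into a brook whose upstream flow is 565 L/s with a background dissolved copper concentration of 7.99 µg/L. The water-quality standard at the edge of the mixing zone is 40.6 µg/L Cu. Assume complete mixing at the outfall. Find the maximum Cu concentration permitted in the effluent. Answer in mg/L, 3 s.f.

33 L/s = 0.033 m³/s.
565 L/s = 0.565 m³/s.
7.99 µg/L = 0.00799 mg/L.
40.6 µg/L = 0.0406 mg/L.
Mass balance: 0.0406·0.598 = 0.033·Cₑ + 0.565·0.00799.
Cₑ = (0.02428 − 0.004514) / 0.033 = 0.5989 mg/L.

0.599 mg/L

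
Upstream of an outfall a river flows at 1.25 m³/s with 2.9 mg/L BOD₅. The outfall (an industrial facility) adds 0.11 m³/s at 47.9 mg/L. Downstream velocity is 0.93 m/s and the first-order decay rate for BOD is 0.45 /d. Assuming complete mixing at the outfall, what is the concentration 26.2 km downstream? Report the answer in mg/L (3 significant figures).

After complete mixing, C₀ = (0.11·47.9 + 1.25·2.9) / 1.36 = 6.54 mg/L.
Travel time t = 2.62e+04 m / 0.93 m/s = 2.817e+04 s = 0.3261 d.
C = 6.54·exp(−0.45·0.3261) = 6.54·0.8635 = 5.647 mg/L.

5.65 mg/L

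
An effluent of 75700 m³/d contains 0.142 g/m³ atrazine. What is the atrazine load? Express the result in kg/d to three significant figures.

10.7 kg/d

75700 m³/d = 0.8762 m³/s.
Mass flux = Q·C = 0.8762 m³/s × 0.142 g/m³ = 0.1244 g/s.
= 0.1244 g/s × 86.4 = 10.75 kg/d.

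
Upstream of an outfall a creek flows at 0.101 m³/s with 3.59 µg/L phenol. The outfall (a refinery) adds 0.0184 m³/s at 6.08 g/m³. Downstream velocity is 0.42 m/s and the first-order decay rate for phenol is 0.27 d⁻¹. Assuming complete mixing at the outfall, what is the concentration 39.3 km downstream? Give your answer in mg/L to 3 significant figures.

0.702 mg/L

3.59 µg/L = 0.00359 mg/L.
After complete mixing, C₀ = (0.0184·6.08 + 0.101·0.00359) / 0.1194 = 0.94 mg/L.
Travel time t = 3.93e+04 m / 0.42 m/s = 9.357e+04 s = 1.083 d.
C = 0.94·exp(−0.27·1.083) = 0.94·0.7465 = 0.7017 mg/L.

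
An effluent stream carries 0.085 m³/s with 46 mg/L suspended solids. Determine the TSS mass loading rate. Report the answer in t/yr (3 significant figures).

Mass flux = Q·C = 0.085 m³/s × 46 g/m³ = 3.91 g/s.
= 3.91 g/s × 31.56 = 123.4 t/yr.

123 t/yr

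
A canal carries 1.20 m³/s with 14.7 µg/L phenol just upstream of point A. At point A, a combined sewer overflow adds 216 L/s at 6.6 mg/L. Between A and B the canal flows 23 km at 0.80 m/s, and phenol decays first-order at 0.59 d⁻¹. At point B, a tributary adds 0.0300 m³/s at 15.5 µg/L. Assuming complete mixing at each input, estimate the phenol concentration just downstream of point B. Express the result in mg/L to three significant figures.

0.820 mg/L

14.7 µg/L = 0.0147 mg/L.
216 L/s = 0.216 m³/s.
After input A: C = (1.2·0.0147 + 0.216·6.6) / 1.416 = 1.019 mg/L.
Over the 23 km reach to input B (t = 2.875e+04 s = 0.3328 d), decay gives C = 1.019·exp(−0.59·0.3328) = 0.8376 mg/L.
15.5 µg/L = 0.0155 mg/L.
After input B: C = (1.416·0.8376 + 0.03·0.0155) / 1.446 = 0.8205 mg/L.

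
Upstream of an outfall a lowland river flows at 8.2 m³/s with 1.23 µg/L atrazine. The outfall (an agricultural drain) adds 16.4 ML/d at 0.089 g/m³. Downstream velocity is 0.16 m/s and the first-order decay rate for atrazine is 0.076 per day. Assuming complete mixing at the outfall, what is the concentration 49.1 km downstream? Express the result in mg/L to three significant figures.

0.00245 mg/L

16.4 ML/d = 0.1898 m³/s.
1.23 µg/L = 0.00123 mg/L.
After complete mixing, C₀ = (0.1898·0.089 + 8.2·0.00123) / 8.39 = 0.003216 mg/L.
Travel time t = 4.91e+04 m / 0.16 m/s = 3.069e+05 s = 3.552 d.
C = 0.003216·exp(−0.076·3.552) = 0.003216·0.7634 = 0.002455 mg/L.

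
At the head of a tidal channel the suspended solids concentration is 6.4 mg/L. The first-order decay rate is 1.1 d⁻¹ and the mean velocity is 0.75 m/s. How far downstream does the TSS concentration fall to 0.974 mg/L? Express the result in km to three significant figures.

111 km

From C = C₀·e^(−kt), t = ln(C₀/C)/k = ln(6.4/0.974)/1.1 = 1.883/1.1 = 1.711 d.
Distance = v·t = 0.75 m/s × 1.479e+05 s = 1.109e+05 m = 110.9 km.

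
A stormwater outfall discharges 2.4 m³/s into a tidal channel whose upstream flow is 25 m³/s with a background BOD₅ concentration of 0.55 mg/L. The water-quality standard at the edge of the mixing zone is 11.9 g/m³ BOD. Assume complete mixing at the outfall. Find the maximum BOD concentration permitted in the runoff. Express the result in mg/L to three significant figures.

130 mg/L

Mass balance: 11.9·27.4 = 2.4·Cₑ + 25·0.55.
Cₑ = (326.1 − 13.75) / 2.4 = 130.1 mg/L.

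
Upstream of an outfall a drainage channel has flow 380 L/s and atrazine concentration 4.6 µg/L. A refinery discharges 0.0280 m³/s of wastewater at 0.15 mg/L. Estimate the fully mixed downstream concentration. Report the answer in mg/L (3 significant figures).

0.0146 mg/L

380 L/s = 0.38 m³/s.
4.6 µg/L = 0.0046 mg/L.
Conservation of mass across the mixing zone: C = (0.028·0.15 + 0.38·0.0046) / (0.028 + 0.38) = 0.005948/0.408 = 0.01458 mg/L.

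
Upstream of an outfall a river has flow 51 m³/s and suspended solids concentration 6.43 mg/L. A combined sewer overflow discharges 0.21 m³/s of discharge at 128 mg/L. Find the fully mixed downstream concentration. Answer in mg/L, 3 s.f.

Flow-weighted mixing gives C = (0.21·128 + 51·6.43) / (0.21 + 51) = 354.8/51.21 = 6.929 mg/L.

6.93 mg/L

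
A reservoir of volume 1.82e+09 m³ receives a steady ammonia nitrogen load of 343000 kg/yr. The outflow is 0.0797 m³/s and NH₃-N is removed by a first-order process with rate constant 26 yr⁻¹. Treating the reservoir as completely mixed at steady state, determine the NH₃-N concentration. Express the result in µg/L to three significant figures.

Outflow Q = 0.0797 m³/s × 3.156e+07 s/yr = 2.515e+06 m³/yr.
Steady-state CSTR mass balance: W = Q·C + k·V·C, so C = W/(Q + kV).
Q + kV = 2.515e+06 + 26·1.82e+09 = 4.732e+10 m³/yr.
C = 343000/4.732e+10 = 7.248e-06 kg/m³ = 0.007248 mg/L = 7.248 µg/L.

7.25 µg/L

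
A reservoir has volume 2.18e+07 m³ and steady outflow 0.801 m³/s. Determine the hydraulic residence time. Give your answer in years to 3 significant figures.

0.862 yr

Q = 0.801 m³/s × 3.156e+07 s/yr = 2.528e+07 m³/yr.
Hydraulic residence time τ = V/Q = 2.18e+07/2.528e+07 = 0.8624 yr.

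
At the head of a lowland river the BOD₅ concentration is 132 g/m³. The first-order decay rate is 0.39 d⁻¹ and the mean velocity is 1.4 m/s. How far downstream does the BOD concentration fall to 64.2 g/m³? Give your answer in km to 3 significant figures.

From C = C₀·e^(−kt), t = ln(C₀/C)/k = ln(132/64.2)/0.39 = 0.7208/0.39 = 1.848 d.
Distance = v·t = 1.4 m/s × 1.597e+05 s = 2.236e+05 m = 223.6 km.

224 km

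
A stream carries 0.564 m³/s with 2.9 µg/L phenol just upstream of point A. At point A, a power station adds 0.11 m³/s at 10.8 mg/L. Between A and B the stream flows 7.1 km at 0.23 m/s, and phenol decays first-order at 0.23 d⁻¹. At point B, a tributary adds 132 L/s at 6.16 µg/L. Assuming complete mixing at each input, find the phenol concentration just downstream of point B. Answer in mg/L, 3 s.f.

1.36 mg/L

2.9 µg/L = 0.0029 mg/L.
After input A: C = (0.564·0.0029 + 0.11·10.8) / 0.674 = 1.765 mg/L.
Over the 7.1 km reach to input B (t = 3.087e+04 s = 0.3573 d), decay gives C = 1.765·exp(−0.23·0.3573) = 1.626 mg/L.
132 L/s = 0.132 m³/s.
6.16 µg/L = 0.00616 mg/L.
After input B: C = (0.674·1.626 + 0.132·0.00616) / 0.806 = 1.361 mg/L.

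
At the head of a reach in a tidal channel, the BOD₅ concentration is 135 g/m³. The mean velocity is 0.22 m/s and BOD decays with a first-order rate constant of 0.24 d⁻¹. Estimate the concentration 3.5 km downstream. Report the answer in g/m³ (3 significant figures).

129 g/m³

Travel time t = 3.5 km / 0.22 m/s = 3500/0.22 = 1.591e+04 s = 0.1841 d.
First-order decay: C = 135·exp(−0.24·0.1841) = 135·0.9568 = 129.2 g/m³.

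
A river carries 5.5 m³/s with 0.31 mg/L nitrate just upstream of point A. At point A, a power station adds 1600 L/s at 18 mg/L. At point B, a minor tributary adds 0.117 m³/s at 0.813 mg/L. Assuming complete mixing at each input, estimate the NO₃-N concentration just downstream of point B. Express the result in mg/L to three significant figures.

1600 L/s = 1.6 m³/s.
After input A: C = (5.5·0.31 + 1.6·18) / 7.1 = 4.296 mg/L.
After input B: C = (7.1·4.296 + 0.117·0.813) / 7.217 = 4.24 mg/L.

4.24 mg/L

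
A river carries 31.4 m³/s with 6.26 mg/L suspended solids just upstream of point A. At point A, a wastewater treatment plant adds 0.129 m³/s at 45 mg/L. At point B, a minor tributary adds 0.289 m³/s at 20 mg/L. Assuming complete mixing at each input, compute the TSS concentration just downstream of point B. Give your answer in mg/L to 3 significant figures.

After input A: C = (31.4·6.26 + 0.129·45) / 31.53 = 6.419 mg/L.
After input B: C = (31.53·6.419 + 0.289·20) / 31.82 = 6.542 mg/L.

6.54 mg/L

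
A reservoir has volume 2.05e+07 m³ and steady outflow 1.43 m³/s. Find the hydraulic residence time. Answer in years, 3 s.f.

0.454 yr

Q = 1.43 m³/s × 3.156e+07 s/yr = 4.513e+07 m³/yr.
Hydraulic residence time τ = V/Q = 2.05e+07/4.513e+07 = 0.4543 yr.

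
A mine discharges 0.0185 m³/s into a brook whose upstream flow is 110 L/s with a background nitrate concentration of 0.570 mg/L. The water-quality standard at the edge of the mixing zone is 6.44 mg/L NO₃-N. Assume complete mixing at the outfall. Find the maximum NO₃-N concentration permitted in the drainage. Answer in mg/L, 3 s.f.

110 L/s = 0.11 m³/s.
Mass balance: 6.44·0.1285 = 0.0185·Cₑ + 0.11·0.57.
Cₑ = (0.8275 − 0.0627) / 0.0185 = 41.34 mg/L.

41.3 mg/L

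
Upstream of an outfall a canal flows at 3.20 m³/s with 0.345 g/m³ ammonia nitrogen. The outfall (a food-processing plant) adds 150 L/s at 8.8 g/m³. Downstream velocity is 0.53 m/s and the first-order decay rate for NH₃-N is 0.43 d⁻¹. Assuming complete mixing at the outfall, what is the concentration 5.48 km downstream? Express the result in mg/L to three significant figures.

0.687 mg/L

150 L/s = 0.15 m³/s.
After complete mixing, C₀ = (0.15·8.8 + 3.2·0.345) / 3.35 = 0.7236 mg/L.
Travel time t = 5480 m / 0.53 m/s = 1.034e+04 s = 0.1197 d.
C = 0.7236·exp(−0.43·0.1197) = 0.7236·0.9498 = 0.6873 mg/L.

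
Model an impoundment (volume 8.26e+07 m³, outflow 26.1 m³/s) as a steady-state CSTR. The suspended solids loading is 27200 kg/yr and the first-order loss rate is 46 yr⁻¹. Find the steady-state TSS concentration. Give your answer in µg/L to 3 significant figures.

Outflow Q = 26.1 m³/s × 3.156e+07 s/yr = 8.237e+08 m³/yr.
Steady-state CSTR mass balance: W = Q·C + k·V·C, so C = W/(Q + kV).
Q + kV = 8.237e+08 + 46·8.26e+07 = 4.623e+09 m³/yr.
C = 27200/4.623e+09 = 5.883e-06 kg/m³ = 0.005883 mg/L = 5.883 µg/L.

5.88 µg/L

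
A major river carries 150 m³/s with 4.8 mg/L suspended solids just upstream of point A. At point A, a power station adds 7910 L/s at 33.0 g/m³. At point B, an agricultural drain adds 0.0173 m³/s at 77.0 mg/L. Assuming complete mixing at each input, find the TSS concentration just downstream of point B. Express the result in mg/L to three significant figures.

6.22 mg/L

7910 L/s = 7.91 m³/s.
After input A: C = (150·4.8 + 7.91·33) / 157.9 = 6.213 mg/L.
After input B: C = (157.9·6.213 + 0.0173·77) / 157.9 = 6.22 mg/L.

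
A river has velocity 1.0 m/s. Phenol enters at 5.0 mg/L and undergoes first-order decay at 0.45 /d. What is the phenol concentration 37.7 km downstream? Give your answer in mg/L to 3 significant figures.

Travel time t = 37.7 km / 1.0 m/s = 3.77e+04/1.0 = 3.77e+04 s = 0.4363 d.
First-order decay: C = 5.0·exp(−0.45·0.4363) = 5.0·0.8217 = 4.109 mg/L.

4.11 mg/L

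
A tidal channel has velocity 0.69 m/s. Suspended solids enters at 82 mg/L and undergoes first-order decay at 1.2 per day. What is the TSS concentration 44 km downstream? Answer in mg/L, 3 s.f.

33.8 mg/L

Travel time t = 44 km / 0.69 m/s = 4.4e+04/0.69 = 6.377e+04 s = 0.7381 d.
First-order decay: C = 82·exp(−1.2·0.7381) = 82·0.4124 = 33.82 mg/L.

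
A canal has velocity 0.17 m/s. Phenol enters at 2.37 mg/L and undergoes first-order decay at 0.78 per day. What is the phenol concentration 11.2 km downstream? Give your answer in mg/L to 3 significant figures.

1.31 mg/L

Travel time t = 11.2 km / 0.17 m/s = 1.12e+04/0.17 = 6.588e+04 s = 0.7625 d.
First-order decay: C = 2.37·exp(−0.78·0.7625) = 2.37·0.5517 = 1.308 mg/L.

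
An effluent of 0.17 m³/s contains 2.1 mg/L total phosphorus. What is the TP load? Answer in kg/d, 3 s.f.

30.8 kg/d

Mass flux = Q·C = 0.17 m³/s × 2.1 g/m³ = 0.357 g/s.
= 0.357 g/s × 86.4 = 30.84 kg/d.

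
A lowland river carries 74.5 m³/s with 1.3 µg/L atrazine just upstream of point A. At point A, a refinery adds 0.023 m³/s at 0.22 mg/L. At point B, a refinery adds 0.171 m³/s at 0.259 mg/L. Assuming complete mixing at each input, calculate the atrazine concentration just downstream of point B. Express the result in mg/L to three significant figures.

0.00196 mg/L

1.3 µg/L = 0.0013 mg/L.
After input A: C = (74.5·0.0013 + 0.023·0.22) / 74.52 = 0.001367 mg/L.
After input B: C = (74.52·0.001367 + 0.171·0.259) / 74.69 = 0.001957 mg/L.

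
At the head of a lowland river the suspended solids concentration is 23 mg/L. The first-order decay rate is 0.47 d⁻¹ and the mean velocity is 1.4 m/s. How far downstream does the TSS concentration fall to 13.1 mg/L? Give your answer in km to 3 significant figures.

From C = C₀·e^(−kt), t = ln(C₀/C)/k = ln(23/13.1)/0.47 = 0.5629/0.47 = 1.198 d.
Distance = v·t = 1.4 m/s × 1.035e+05 s = 1.449e+05 m = 144.9 km.

145 km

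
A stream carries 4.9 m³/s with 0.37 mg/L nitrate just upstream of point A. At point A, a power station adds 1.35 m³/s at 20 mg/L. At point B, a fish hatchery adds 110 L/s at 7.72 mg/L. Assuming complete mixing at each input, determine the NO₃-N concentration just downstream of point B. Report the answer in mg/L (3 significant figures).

After input A: C = (4.9·0.37 + 1.35·20) / 6.25 = 4.61 mg/L.
110 L/s = 0.11 m³/s.
After input B: C = (6.25·4.61 + 0.11·7.72) / 6.36 = 4.664 mg/L.

4.66 mg/L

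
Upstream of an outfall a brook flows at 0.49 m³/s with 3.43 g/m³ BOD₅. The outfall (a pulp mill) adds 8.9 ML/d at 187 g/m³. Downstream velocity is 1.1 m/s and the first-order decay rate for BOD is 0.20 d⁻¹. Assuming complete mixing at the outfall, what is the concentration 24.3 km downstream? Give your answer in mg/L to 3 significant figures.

33.6 mg/L

8.9 ML/d = 0.103 m³/s.
After complete mixing, C₀ = (0.103·187 + 0.49·3.43) / 0.593 = 35.32 mg/L.
Travel time t = 2.43e+04 m / 1.1 m/s = 2.209e+04 s = 0.2557 d.
C = 35.32·exp(−0.20·0.2557) = 35.32·0.9501 = 33.56 mg/L.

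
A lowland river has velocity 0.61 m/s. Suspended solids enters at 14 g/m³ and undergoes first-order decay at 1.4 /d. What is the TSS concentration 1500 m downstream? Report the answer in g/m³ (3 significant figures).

13.5 g/m³

Travel time t = 1500 m / 0.61 m/s = 1500/0.61 = 2459 s = 0.02846 d.
First-order decay: C = 14·exp(−1.4·0.02846) = 14·0.9609 = 13.45 g/m³.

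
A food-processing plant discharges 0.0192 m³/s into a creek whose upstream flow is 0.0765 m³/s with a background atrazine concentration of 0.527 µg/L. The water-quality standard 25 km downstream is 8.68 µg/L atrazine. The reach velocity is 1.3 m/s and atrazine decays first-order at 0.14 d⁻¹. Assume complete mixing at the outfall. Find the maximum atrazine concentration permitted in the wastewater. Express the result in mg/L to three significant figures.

0.527 µg/L = 0.000527 mg/L.
8.68 µg/L = 0.00868 mg/L.
Travel time to the compliance point: t = 2.5e+04/1.3 = 1.923e+04 s = 0.2226 d; decay factor exp(−0.14·0.2226) = 0.9693.
So the concentration just after mixing may be at most 0.00868/0.9693 = 0.008955 mg/L.
Mass balance: 0.008955·0.0957 = 0.0192·Cₑ + 0.0765·0.000527.
Cₑ = (0.000857 − 4.032e-05) / 0.0192 = 0.04253 mg/L.

0.0425 mg/L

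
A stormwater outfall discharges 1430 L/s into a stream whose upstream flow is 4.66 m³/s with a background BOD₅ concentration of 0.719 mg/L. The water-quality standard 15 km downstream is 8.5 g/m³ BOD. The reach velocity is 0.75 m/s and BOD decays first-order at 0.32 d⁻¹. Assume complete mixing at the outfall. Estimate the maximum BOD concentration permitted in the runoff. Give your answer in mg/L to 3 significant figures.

1430 L/s = 1.43 m³/s.
Travel time to the compliance point: t = 1.5e+04/0.75 = 2e+04 s = 0.2315 d; decay factor exp(−0.32·0.2315) = 0.9286.
So the concentration just after mixing may be at most 8.5/0.9286 = 9.154 mg/L.
Mass balance: 9.154·6.09 = 1.43·Cₑ + 4.66·0.719.
Cₑ = (55.75 − 3.351) / 1.43 = 36.64 mg/L.

36.6 mg/L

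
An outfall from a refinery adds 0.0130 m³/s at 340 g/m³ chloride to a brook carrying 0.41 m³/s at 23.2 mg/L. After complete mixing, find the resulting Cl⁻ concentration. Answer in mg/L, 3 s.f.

32.9 mg/L

Conservation of mass across the mixing zone: C = (0.013·340 + 0.41·23.2) / (0.013 + 0.41) = 13.93/0.423 = 32.94 mg/L.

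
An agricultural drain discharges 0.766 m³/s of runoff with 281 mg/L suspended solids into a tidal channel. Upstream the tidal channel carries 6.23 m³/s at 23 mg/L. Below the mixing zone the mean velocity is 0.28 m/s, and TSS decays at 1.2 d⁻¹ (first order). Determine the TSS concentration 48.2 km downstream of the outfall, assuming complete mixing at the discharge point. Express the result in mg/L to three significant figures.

4.69 mg/L

After complete mixing, C₀ = (0.766·281 + 6.23·23) / 6.996 = 51.25 mg/L.
Travel time t = 4.82e+04 m / 0.28 m/s = 1.721e+05 s = 1.992 d.
C = 51.25·exp(−1.2·1.992) = 51.25·0.09155 = 4.692 mg/L.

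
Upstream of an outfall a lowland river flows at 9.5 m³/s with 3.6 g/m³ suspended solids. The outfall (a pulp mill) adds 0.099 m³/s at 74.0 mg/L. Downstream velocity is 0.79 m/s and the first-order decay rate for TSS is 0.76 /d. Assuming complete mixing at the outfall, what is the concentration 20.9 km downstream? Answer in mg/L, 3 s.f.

After complete mixing, C₀ = (0.099·74 + 9.5·3.6) / 9.599 = 4.326 mg/L.
Travel time t = 2.09e+04 m / 0.79 m/s = 2.646e+04 s = 0.3062 d.
C = 4.326·exp(−0.76·0.3062) = 4.326·0.7924 = 3.428 mg/L.

3.43 mg/L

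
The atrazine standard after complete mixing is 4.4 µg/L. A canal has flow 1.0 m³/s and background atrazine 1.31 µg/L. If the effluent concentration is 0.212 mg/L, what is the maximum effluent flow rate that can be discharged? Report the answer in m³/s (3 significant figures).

1.31 µg/L = 0.00131 mg/L.
4.4 µg/L = 0.0044 mg/L.
Mass balance at complete mixing: C_std·(Q_w + Q_r) = Q_w·C_e + Q_r·C_b.
Rearranging, Q_w = Q_r·(C_std − C_b)/(C_e − C_std) = 1.0·(0.0044 − 0.00131) / (0.212 − 0.0044) = 0.01488 m³/s.

0.0149 m³/s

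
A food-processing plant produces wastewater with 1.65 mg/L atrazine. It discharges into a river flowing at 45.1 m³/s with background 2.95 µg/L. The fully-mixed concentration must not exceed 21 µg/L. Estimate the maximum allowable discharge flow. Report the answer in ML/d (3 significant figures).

43.2 ML/d

2.95 µg/L = 0.00295 mg/L.
21 µg/L = 0.021 mg/L.
Mass balance at complete mixing: C_std·(Q_w + Q_r) = Q_w·C_e + Q_r·C_b.
Rearranging, Q_w = Q_r·(C_std − C_b)/(C_e − C_std) = 45.1·(0.021 − 0.00295) / (1.65 − 0.021) = 0.4997 m³/s.
= 43.18 ML/d.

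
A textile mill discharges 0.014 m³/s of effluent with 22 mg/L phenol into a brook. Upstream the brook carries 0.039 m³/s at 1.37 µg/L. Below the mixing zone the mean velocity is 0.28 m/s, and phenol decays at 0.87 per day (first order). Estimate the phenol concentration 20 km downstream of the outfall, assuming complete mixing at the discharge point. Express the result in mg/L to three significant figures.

1.37 µg/L = 0.00137 mg/L.
After complete mixing, C₀ = (0.014·22 + 0.039·0.00137) / 0.053 = 5.812 mg/L.
Travel time t = 2e+04 m / 0.28 m/s = 7.143e+04 s = 0.8267 d.
C = 5.812·exp(−0.87·0.8267) = 5.812·0.4871 = 2.831 mg/L.

2.83 mg/L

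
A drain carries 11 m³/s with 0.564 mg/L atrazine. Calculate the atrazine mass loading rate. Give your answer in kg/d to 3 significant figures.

536 kg/d

Mass flux = Q·C = 11 m³/s × 0.564 g/m³ = 6.204 g/s.
= 6.204 g/s × 86.4 = 536 kg/d.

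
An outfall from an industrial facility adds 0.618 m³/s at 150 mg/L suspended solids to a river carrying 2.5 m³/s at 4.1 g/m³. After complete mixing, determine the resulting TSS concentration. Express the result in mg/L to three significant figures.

33.0 mg/L

By mass balance at complete mixing, C = (0.618·150 + 2.5·4.1) / (0.618 + 2.5) = 103/3.118 = 33.02 mg/L.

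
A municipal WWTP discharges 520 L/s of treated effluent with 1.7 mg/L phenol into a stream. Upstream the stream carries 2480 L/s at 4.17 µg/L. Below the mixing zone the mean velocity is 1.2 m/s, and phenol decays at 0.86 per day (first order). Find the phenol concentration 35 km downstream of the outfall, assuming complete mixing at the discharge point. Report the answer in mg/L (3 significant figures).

520 L/s = 0.52 m³/s.
2480 L/s = 2.48 m³/s.
4.17 µg/L = 0.00417 mg/L.
After complete mixing, C₀ = (0.52·1.7 + 2.48·0.00417) / 3 = 0.2981 mg/L.
Travel time t = 3.5e+04 m / 1.2 m/s = 2.917e+04 s = 0.3376 d.
C = 0.2981·exp(−0.86·0.3376) = 0.2981·0.748 = 0.223 mg/L.

0.223 mg/L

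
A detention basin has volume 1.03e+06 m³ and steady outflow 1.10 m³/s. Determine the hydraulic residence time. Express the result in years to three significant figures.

0.0297 yr

Q = 1.10 m³/s × 3.156e+07 s/yr = 3.471e+07 m³/yr.
Hydraulic residence time τ = V/Q = 1.03e+06/3.471e+07 = 0.02967 yr.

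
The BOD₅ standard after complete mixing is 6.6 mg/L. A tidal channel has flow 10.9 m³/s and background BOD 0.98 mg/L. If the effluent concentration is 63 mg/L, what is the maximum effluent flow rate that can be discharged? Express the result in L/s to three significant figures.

Mass balance at complete mixing: C_std·(Q_w + Q_r) = Q_w·C_e + Q_r·C_b.
Rearranging, Q_w = Q_r·(C_std − C_b)/(C_e − C_std) = 10.9·(6.6 − 0.98) / (63 − 6.6) = 1.086 m³/s.
= 1086 L/s.

1090 L/s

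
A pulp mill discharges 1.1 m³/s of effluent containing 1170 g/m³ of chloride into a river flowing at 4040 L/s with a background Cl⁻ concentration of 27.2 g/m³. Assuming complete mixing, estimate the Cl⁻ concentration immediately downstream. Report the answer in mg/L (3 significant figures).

4040 L/s = 4.04 m³/s.
By mass balance at complete mixing, C = (1.1·1170 + 4.04·27.2) / (1.1 + 4.04) = 1397/5.14 = 271.8 mg/L.

272 mg/L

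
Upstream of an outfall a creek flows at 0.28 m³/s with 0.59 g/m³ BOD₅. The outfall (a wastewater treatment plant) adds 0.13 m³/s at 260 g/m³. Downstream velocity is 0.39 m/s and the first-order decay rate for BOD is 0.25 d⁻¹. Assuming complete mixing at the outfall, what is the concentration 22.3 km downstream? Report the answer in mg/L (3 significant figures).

70.2 mg/L

After complete mixing, C₀ = (0.13·260 + 0.28·0.59) / 0.41 = 82.84 mg/L.
Travel time t = 2.23e+04 m / 0.39 m/s = 5.718e+04 s = 0.6618 d.
C = 82.84·exp(−0.25·0.6618) = 82.84·0.8475 = 70.21 mg/L.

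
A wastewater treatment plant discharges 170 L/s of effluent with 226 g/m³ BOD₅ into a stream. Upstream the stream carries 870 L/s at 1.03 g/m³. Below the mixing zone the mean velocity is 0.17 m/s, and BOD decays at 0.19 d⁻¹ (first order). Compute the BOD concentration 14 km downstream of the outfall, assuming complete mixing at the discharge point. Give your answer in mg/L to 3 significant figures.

170 L/s = 0.17 m³/s.
870 L/s = 0.87 m³/s.
After complete mixing, C₀ = (0.17·226 + 0.87·1.03) / 1.04 = 37.8 mg/L.
Travel time t = 1.4e+04 m / 0.17 m/s = 8.235e+04 s = 0.9532 d.
C = 37.8·exp(−0.19·0.9532) = 37.8·0.8344 = 31.54 mg/L.

31.5 mg/L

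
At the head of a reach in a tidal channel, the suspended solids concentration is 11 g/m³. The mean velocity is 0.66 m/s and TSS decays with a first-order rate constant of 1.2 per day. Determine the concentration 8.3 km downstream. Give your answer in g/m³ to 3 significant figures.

Travel time t = 8.3 km / 0.66 m/s = 8300/0.66 = 1.258e+04 s = 0.1456 d.
First-order decay: C = 11·exp(−1.2·0.1456) = 11·0.8397 = 9.237 g/m³.

9.24 g/m³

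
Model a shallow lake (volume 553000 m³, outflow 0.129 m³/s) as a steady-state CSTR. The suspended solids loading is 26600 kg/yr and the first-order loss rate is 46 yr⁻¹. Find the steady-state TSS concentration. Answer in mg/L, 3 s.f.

0.901 mg/L

Outflow Q = 0.129 m³/s × 3.156e+07 s/yr = 4.071e+06 m³/yr.
Steady-state CSTR mass balance: W = Q·C + k·V·C, so C = W/(Q + kV).
Q + kV = 4.071e+06 + 46·553000 = 2.951e+07 m³/yr.
C = 26600/2.951e+07 = 0.0009014 kg/m³ = 0.9014 mg/L.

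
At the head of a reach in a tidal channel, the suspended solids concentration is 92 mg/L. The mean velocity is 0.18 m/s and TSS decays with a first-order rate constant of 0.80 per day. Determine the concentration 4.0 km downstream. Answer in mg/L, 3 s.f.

74.9 mg/L

Travel time t = 4.0 km / 0.18 m/s = 4000/0.18 = 2.222e+04 s = 0.2572 d.
First-order decay: C = 92·exp(−0.80·0.2572) = 92·0.814 = 74.89 mg/L.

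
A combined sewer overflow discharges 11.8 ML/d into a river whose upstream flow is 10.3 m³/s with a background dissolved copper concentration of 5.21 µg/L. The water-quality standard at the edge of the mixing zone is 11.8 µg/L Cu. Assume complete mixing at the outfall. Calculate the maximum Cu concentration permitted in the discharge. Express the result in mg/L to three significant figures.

11.8 ML/d = 0.1366 m³/s.
5.21 µg/L = 0.00521 mg/L.
11.8 µg/L = 0.0118 mg/L.
Mass balance: 0.0118·10.44 = 0.1366·Cₑ + 10.3·0.00521.
Cₑ = (0.1232 − 0.05366) / 0.1366 = 0.5088 mg/L.

0.509 mg/L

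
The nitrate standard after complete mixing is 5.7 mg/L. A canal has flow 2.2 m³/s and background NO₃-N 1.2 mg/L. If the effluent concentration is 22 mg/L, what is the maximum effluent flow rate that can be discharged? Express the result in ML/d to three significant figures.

52.5 ML/d

Mass balance at complete mixing: C_std·(Q_w + Q_r) = Q_w·C_e + Q_r·C_b.
Rearranging, Q_w = Q_r·(C_std − C_b)/(C_e − C_std) = 2.2·(5.7 − 1.2) / (22 − 5.7) = 0.6074 m³/s.
= 52.48 ML/d.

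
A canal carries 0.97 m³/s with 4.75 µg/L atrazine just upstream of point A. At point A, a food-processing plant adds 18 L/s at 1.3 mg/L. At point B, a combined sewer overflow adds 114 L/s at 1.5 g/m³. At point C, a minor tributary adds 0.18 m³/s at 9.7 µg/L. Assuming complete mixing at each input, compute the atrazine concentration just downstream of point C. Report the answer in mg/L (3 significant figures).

0.157 mg/L

4.75 µg/L = 0.00475 mg/L.
18 L/s = 0.018 m³/s.
After input A: C = (0.97·0.00475 + 0.018·1.3) / 0.988 = 0.02835 mg/L.
114 L/s = 0.114 m³/s.
After input B: C = (0.988·0.02835 + 0.114·1.5) / 1.102 = 0.1806 mg/L.
9.7 µg/L = 0.0097 mg/L.
After input C: C = (1.102·0.1806 + 0.18·0.0097) / 1.282 = 0.1566 mg/L.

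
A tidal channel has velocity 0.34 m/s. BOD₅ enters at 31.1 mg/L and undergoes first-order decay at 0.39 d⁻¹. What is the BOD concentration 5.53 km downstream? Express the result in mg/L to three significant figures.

Travel time t = 5.53 km / 0.34 m/s = 5530/0.34 = 1.626e+04 s = 0.1882 d.
First-order decay: C = 31.1·exp(−0.39·0.1882) = 31.1·0.9292 = 28.9 mg/L.

28.9 mg/L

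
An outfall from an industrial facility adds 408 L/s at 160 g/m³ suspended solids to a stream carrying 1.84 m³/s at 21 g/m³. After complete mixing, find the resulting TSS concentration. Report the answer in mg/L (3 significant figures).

46.2 mg/L

408 L/s = 0.408 m³/s.
By mass balance at complete mixing, C = (0.408·160 + 1.84·21) / (0.408 + 1.84) = 103.9/2.248 = 46.23 mg/L.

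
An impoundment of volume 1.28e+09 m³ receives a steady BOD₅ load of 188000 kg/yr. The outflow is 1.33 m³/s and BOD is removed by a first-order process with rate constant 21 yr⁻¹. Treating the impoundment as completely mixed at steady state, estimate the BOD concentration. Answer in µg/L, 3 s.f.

Outflow Q = 1.33 m³/s × 3.156e+07 s/yr = 4.197e+07 m³/yr.
Steady-state CSTR mass balance: W = Q·C + k·V·C, so C = W/(Q + kV).
Q + kV = 4.197e+07 + 21·1.28e+09 = 2.692e+10 m³/yr.
C = 188000/2.692e+10 = 6.983e-06 kg/m³ = 0.006983 mg/L = 6.983 µg/L.

6.98 µg/L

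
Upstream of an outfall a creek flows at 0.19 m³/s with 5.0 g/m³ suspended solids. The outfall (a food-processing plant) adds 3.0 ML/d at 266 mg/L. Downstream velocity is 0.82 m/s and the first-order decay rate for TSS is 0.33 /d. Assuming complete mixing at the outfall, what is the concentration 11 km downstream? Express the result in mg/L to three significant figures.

3.0 ML/d = 0.03472 m³/s.
After complete mixing, C₀ = (0.03472·266 + 0.19·5) / 0.2247 = 45.33 mg/L.
Travel time t = 1.1e+04 m / 0.82 m/s = 1.341e+04 s = 0.1553 d.
C = 45.33·exp(−0.33·0.1553) = 45.33·0.9501 = 43.06 mg/L.

43.1 mg/L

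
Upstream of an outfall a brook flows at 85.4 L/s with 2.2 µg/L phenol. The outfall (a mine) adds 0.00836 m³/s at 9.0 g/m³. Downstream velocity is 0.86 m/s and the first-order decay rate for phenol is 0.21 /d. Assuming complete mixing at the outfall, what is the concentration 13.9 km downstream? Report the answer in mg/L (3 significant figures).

0.773 mg/L

85.4 L/s = 0.0854 m³/s.
2.2 µg/L = 0.0022 mg/L.
After complete mixing, C₀ = (0.00836·9 + 0.0854·0.0022) / 0.09376 = 0.8045 mg/L.
Travel time t = 1.39e+04 m / 0.86 m/s = 1.616e+04 s = 0.1871 d.
C = 0.8045·exp(−0.21·0.1871) = 0.8045·0.9615 = 0.7735 mg/L.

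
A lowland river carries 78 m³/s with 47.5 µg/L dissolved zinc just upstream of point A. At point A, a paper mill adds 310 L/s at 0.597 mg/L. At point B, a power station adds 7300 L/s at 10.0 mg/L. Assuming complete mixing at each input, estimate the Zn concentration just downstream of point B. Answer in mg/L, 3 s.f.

47.5 µg/L = 0.0475 mg/L.
310 L/s = 0.31 m³/s.
After input A: C = (78·0.0475 + 0.31·0.597) / 78.31 = 0.04968 mg/L.
7300 L/s = 7.3 m³/s.
After input B: C = (78.31·0.04968 + 7.3·10) / 85.61 = 0.8981 mg/L.

0.898 mg/L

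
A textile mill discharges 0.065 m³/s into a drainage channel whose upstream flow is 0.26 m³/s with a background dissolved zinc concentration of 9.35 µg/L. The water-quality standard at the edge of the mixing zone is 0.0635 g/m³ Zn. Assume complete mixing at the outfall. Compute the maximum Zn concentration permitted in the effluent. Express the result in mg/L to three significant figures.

0.280 mg/L

9.35 µg/L = 0.00935 mg/L.
Mass balance: 0.0635·0.325 = 0.065·Cₑ + 0.26·0.00935.
Cₑ = (0.02064 − 0.002431) / 0.065 = 0.2801 mg/L.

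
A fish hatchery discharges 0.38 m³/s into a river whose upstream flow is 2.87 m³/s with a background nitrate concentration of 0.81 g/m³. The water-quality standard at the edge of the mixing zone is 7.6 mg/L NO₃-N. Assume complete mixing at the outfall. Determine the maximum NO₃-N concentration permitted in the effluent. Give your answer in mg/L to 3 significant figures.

58.9 mg/L

Mass balance: 7.6·3.25 = 0.38·Cₑ + 2.87·0.81.
Cₑ = (24.7 − 2.325) / 0.38 = 58.88 mg/L.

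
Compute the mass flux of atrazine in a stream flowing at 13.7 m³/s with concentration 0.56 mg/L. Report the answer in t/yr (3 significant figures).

242 t/yr

Mass flux = Q·C = 13.7 m³/s × 0.56 g/m³ = 7.672 g/s.
= 7.672 g/s × 31.56 = 242.1 t/yr.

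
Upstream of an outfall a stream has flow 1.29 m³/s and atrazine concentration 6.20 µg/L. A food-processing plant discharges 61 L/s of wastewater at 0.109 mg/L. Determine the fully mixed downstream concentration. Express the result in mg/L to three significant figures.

0.0108 mg/L

61 L/s = 0.061 m³/s.
6.20 µg/L = 0.0062 mg/L.
By mass balance at complete mixing, C = (0.061·0.109 + 1.29·0.0062) / (0.061 + 1.29) = 0.01465/1.351 = 0.01084 mg/L.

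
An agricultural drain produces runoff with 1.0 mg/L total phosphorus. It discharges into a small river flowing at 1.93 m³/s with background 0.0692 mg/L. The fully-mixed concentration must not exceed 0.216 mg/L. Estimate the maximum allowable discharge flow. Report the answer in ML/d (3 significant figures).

31.2 ML/d

Mass balance at complete mixing: C_std·(Q_w + Q_r) = Q_w·C_e + Q_r·C_b.
Rearranging, Q_w = Q_r·(C_std − C_b)/(C_e − C_std) = 1.93·(0.216 − 0.0692) / (1 − 0.216) = 0.3614 m³/s.
= 31.22 ML/d.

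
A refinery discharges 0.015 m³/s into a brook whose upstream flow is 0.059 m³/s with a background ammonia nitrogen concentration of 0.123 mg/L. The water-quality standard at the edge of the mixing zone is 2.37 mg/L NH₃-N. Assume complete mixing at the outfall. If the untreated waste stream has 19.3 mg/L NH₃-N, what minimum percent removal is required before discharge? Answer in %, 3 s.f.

41.9 %

Mass balance: 2.37·0.074 = 0.015·Cₑ + 0.059·0.123.
Cₑ = (0.1754 − 0.007257) / 0.015 = 11.21 mg/L.
Required removal = 1 − 11.21/19.3 = 41.93 %.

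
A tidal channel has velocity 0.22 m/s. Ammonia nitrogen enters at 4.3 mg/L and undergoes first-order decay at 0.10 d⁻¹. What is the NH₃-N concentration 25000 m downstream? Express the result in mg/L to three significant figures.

Travel time t = 25000 m / 0.22 m/s = 2.5e+04/0.22 = 1.136e+05 s = 1.315 d.
First-order decay: C = 4.3·exp(−0.10·1.315) = 4.3·0.8768 = 3.77 mg/L.

3.77 mg/L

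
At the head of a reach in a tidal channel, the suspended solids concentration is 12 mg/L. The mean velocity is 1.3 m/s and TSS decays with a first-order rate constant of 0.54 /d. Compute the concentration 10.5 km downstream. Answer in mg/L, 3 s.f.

Travel time t = 10.5 km / 1.3 m/s = 1.05e+04/1.3 = 8077 s = 0.09348 d.
First-order decay: C = 12·exp(−0.54·0.09348) = 12·0.9508 = 11.41 mg/L.

11.4 mg/L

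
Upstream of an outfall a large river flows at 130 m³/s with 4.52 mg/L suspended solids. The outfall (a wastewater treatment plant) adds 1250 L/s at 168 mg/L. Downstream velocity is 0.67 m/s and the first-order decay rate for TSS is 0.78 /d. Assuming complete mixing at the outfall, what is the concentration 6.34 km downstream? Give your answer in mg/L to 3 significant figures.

5.58 mg/L

1250 L/s = 1.25 m³/s.
After complete mixing, C₀ = (1.25·168 + 130·4.52) / 131.2 = 6.077 mg/L.
Travel time t = 6340 m / 0.67 m/s = 9463 s = 0.1095 d.
C = 6.077·exp(−0.78·0.1095) = 6.077·0.9181 = 5.579 mg/L.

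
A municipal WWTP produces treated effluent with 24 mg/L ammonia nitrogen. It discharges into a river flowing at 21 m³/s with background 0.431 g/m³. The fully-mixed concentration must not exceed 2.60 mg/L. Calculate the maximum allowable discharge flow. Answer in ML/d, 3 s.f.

Mass balance at complete mixing: C_std·(Q_w + Q_r) = Q_w·C_e + Q_r·C_b.
Rearranging, Q_w = Q_r·(C_std − C_b)/(C_e − C_std) = 21·(2.6 − 0.431) / (24 − 2.6) = 2.128 m³/s.
= 183.9 ML/d.

184 ML/d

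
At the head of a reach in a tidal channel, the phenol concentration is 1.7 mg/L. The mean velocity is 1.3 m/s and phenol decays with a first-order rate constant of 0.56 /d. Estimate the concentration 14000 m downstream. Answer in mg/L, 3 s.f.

1.59 mg/L

Travel time t = 14000 m / 1.3 m/s = 1.4e+04/1.3 = 1.077e+04 s = 0.1246 d.
First-order decay: C = 1.7·exp(−0.56·0.1246) = 1.7·0.9326 = 1.585 mg/L.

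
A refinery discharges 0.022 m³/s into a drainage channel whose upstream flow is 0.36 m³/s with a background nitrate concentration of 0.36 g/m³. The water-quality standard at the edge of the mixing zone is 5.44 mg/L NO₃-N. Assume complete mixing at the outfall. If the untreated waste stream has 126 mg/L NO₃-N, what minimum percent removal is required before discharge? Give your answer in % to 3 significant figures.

29.7 %

Mass balance: 5.44·0.382 = 0.022·Cₑ + 0.36·0.36.
Cₑ = (2.078 − 0.1296) / 0.022 = 88.57 mg/L.
Required removal = 1 − 88.57/126 = 29.71 %.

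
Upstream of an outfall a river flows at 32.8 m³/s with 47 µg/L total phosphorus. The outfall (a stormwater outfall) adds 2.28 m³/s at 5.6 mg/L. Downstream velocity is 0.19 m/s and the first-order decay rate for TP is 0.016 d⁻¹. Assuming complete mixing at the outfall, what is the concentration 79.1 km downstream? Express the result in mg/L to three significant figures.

0.378 mg/L

47 µg/L = 0.047 mg/L.
After complete mixing, C₀ = (2.28·5.6 + 32.8·0.047) / 35.08 = 0.4079 mg/L.
Travel time t = 7.91e+04 m / 0.19 m/s = 4.163e+05 s = 4.818 d.
C = 0.4079·exp(−0.016·4.818) = 0.4079·0.9258 = 0.3776 mg/L.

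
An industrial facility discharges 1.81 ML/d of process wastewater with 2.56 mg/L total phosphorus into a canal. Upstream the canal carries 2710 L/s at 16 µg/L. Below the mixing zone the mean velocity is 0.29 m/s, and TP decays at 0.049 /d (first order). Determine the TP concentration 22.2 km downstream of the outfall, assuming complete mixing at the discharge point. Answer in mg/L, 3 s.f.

1.81 ML/d = 0.02095 m³/s.
2710 L/s = 2.71 m³/s.
16 µg/L = 0.016 mg/L.
After complete mixing, C₀ = (0.02095·2.56 + 2.71·0.016) / 2.731 = 0.03551 mg/L.
Travel time t = 2.22e+04 m / 0.29 m/s = 7.655e+04 s = 0.886 d.
C = 0.03551·exp(−0.049·0.886) = 0.03551·0.9575 = 0.03401 mg/L.

0.0340 mg/L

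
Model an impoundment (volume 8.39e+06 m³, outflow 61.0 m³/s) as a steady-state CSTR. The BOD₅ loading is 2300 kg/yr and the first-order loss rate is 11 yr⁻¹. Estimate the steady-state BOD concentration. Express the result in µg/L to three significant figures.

1.14 µg/L

Outflow Q = 61.0 m³/s × 3.156e+07 s/yr = 1.925e+09 m³/yr.
Steady-state CSTR mass balance: W = Q·C + k·V·C, so C = W/(Q + kV).
Q + kV = 1.925e+09 + 11·8.39e+06 = 2.017e+09 m³/yr.
C = 2300/2.017e+09 = 1.14e-06 kg/m³ = 0.00114 mg/L = 1.14 µg/L.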